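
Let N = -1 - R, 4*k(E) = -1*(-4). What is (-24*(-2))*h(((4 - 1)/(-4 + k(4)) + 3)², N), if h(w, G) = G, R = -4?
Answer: 144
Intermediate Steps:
k(E) = 1 (k(E) = (-1*(-4))/4 = (¼)*4 = 1)
N = 3 (N = -1 - 1*(-4) = -1 + 4 = 3)
(-24*(-2))*h(((4 - 1)/(-4 + k(4)) + 3)², N) = -24*(-2)*3 = 48*3 = 144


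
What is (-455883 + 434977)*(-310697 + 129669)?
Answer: 3784571368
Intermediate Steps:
(-455883 + 434977)*(-310697 + 129669) = -20906*(-181028) = 3784571368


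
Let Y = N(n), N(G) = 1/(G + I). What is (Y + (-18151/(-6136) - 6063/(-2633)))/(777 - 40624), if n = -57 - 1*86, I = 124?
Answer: -1598732781/12231661132184 ≈ -0.00013070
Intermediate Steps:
n = -143 (n = -57 - 86 = -143)
N(G) = 1/(124 + G) (N(G) = 1/(G + 124) = 1/(124 + G))
Y = -1/19 (Y = 1/(124 - 143) = 1/(-19) = -1/19 ≈ -0.052632)
(Y + (-18151/(-6136) - 6063/(-2633)))/(777 - 40624) = (-1/19 + (-18151/(-6136) - 6063/(-2633)))/(777 - 40624) = (-1/19 + (-18151*(-1/6136) - 6063*(-1/2633)))/(-39847) = (-1/19 + (18151/6136 + 6063/2633))*(-1/39847) = (-1/19 + 84994151/16156088)*(-1/39847) = (1598732781/306965672)*(-1/39847) = -1598732781/12231661132184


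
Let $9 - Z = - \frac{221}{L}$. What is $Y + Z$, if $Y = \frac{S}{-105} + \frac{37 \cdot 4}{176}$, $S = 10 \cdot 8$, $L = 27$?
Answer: $\frac{143569}{8316} \approx 17.264$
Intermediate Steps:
$S = 80$
$Z = \frac{464}{27}$ ($Z = 9 - - \frac{221}{27} = 9 + \frac{221}{27} = \frac{464}{27} \approx 17.185$)
$Y = \frac{73}{924}$ ($Y = \frac{80}{-105} + \frac{37 \cdot 4}{176} = 80 \left(- \frac{1}{105}\right) + 148 \cdot \frac{1}{176} = - \frac{16}{21} + \frac{37}{44} = \frac{73}{924} \approx 0.079004$)
$Y + Z = \frac{73}{924} + \frac{464}{27} = \frac{143569}{8316}$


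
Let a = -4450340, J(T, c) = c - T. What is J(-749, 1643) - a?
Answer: 4452732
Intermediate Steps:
J(-749, 1643) - a = (1643 - 1*(-749)) - 1*(-4450340) = (1643 + 749) + 4450340 = 2392 + 4450340 = 4452732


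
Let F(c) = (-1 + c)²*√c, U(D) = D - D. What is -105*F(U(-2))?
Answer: 0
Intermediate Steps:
U(D) = 0
F(c) = √c*(-1 + c)²
-105*F(U(-2)) = -105*√0*(-1 + 0)² = -0*(-1)² = -0 = -105*0 = 0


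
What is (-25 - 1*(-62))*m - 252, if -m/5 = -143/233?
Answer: -32261/233 ≈ -138.46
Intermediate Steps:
m = 715/233 (m = -(-715)/233 = -5*(-143/233) = 715/233 ≈ 3.0687)
(-25 - 1*(-62))*m - 252 = (-25 - 1*(-62))*(715/233) - 252 = (-25 + 62)*(715/233) - 252 = 37*(715/233) - 252 = 26455/233 - 252 = -32261/233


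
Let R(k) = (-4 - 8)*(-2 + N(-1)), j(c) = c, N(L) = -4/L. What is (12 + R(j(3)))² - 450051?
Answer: -449907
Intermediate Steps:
R(k) = -24 (R(k) = (-4 - 8)*(-2 - 4/(-1)) = -12*(-2 - 4*(-1)) = -12*(-2 + 4) = -12*2 = -24)
(12 + R(j(3)))² - 450051 = (12 - 24)² - 450051 = (-12)² - 450051 = 144 - 450051 = -449907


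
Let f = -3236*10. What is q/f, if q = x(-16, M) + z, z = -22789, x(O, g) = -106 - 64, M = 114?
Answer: 22959/32360 ≈ 0.70949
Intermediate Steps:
x(O, g) = -170
f = -32360
q = -22959 (q = -170 - 22789 = -22959)
q/f = -22959/(-32360) = -22959*(-1/32360) = 22959/32360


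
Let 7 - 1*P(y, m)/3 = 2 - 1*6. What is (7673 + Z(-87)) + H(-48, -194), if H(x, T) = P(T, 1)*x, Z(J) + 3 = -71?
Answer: 6015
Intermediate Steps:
Z(J) = -74 (Z(J) = -3 - 71 = -74)
P(y, m) = 33 (P(y, m) = 21 - 3*(2 - 1*6) = 21 - 3*(2 - 6) = 21 - 3*(-4) = 21 + 12 = 33)
H(x, T) = 33*x
(7673 + Z(-87)) + H(-48, -194) = (7673 - 74) + 33*(-48) = 7599 - 1584 = 6015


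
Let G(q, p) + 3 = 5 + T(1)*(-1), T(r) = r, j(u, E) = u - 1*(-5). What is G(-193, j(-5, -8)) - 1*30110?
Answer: -30109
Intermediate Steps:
j(u, E) = 5 + u (j(u, E) = u + 5 = 5 + u)
G(q, p) = 1 (G(q, p) = -3 + (5 + 1*(-1)) = -3 + (5 - 1) = -3 + 4 = 1)
G(-193, j(-5, -8)) - 1*30110 = 1 - 1*30110 = 1 - 30110 = -30109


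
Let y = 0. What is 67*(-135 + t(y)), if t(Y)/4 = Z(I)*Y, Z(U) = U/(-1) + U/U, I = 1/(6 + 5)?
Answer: -9045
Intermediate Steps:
I = 1/11 ≈ 0.090909
Z(U) = 1 - U (Z(U) = U*(-1) + 1 = -U + 1 = 1 - U)
t(Y) = 40*Y/11 (t(Y) = 4*((1 - 1*1/11)*Y) = 4*((1 - 1/11)*Y) = 4*(10*Y/11) = 40*Y/11)
67*(-135 + t(y)) = 67*(-135 + (40/11)*0) = 67*(-135 + 0) = 67*(-135) = -9045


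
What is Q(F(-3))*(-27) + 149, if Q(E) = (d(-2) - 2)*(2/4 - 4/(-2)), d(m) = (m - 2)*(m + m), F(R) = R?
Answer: -796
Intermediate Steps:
d(m) = 2*m*(-2 + m) (d(m) = (-2 + m)*(2*m) = 2*m*(-2 + m))
Q(E) = 35 (Q(E) = (2*(-2)*(-2 - 2) - 2)*(2/4 - 4/(-2)) = (2*(-2)*(-4) - 2)*(2*(¼) - 4*(-½)) = (16 - 2)*(½ + 2) = 14*(5/2) = 35)
Q(F(-3))*(-27) + 149 = 35*(-27) + 149 = -945 + 149 = -796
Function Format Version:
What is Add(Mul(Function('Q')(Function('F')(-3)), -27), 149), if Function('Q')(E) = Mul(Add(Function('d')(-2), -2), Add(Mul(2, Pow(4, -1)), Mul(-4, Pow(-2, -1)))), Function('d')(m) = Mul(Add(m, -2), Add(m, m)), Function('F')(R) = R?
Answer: -796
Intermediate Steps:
Function('d')(m) = Mul(2, m, Add(-2, m)) (Function('d')(m) = Mul(Add(-2, m), Mul(2, m)) = Mul(2, m, Add(-2, m)))
Function('Q')(E) = 35 (Function('Q')(E) = Mul(Add(Mul(2, -2, Add(-2, -2)), -2), Add(Mul(2, Pow(4, -1)), Mul(-4, Pow(-2, -1)))) = Mul(Add(Mul(2, -2, -4), -2), Add(Mul(2, Rational(1, 4)), Mul(-4, Rational(-1, 2)))) = Mul(Add(16, -2), Add(Rational(1, 2), 2)) = Mul(14, Rational(5, 2)) = 35)
Add(Mul(Function('Q')(Function('F')(-3)), -27), 149) = Add(Mul(35, -27), 149) = Add(-945, 149) = -796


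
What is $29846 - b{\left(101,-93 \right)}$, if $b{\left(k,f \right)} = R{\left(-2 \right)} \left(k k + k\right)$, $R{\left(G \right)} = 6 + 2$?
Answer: $-52570$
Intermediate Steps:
$R{\left(G \right)} = 8$
$b{\left(k,f \right)} = 8 k + 8 k^{2}$ ($b{\left(k,f \right)} = 8 \left(k k + k\right) = 8 \left(k^{2} + k\right) = 8 \left(k + k^{2}\right) = 8 k + 8 k^{2}$)
$29846 - b{\left(101,-93 \right)} = 29846 - 8 \cdot 101 \left(1 + 101\right) = 29846 - 8 \cdot 101 \cdot 102 = 29846 - 82416 = -52570$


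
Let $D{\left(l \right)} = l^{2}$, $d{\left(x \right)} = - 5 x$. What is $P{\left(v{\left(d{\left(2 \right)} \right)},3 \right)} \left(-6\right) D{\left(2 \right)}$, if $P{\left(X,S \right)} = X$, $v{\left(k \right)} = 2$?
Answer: $-48$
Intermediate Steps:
$P{\left(v{\left(d{\left(2 \right)} \right)},3 \right)} \left(-6\right) D{\left(2 \right)} = 2 \left(-6\right) 2^{2} = \left(-12\right) 4 = -48$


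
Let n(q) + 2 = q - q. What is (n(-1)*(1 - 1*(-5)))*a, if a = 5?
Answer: -60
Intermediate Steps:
n(q) = -2 (n(q) = -2 + (q - q) = -2 + 0 = -2)
(n(-1)*(1 - 1*(-5)))*a = -2*(1 - 1*(-5))*5 = -2*(1 + 5)*5 = -2*6*5 = -12*5 = -60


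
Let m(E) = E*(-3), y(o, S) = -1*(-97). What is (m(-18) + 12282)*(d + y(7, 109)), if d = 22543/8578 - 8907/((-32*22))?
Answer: 261387882561/188716 ≈ 1.3851e+6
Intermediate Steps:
y(o, S) = 97
d = 46137259/3019456 (d = 22543*(1/8578) - 8907/(-704) = 22543/8578 - 8907*(-1/704) = 22543/8578 + 8907/704 = 46137259/3019456 ≈ 15.280)
m(E) = -3*E
(m(-18) + 12282)*(d + y(7, 109)) = (-3*(-18) + 12282)*(46137259/3019456 + 97) = (54 + 12282)*(339024491/3019456) = 12336*(339024491/3019456) = 261387882561/188716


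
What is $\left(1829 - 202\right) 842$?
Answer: $1369934$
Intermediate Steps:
$\left(1829 - 202\right) 842 = 1627 \cdot 842 = 1369934$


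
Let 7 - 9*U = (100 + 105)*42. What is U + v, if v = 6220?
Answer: 47377/9 ≈ 5264.1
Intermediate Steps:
U = -8603/9 (U = 7/9 - (100 + 105)*42/9 = 7/9 - 205*42/9 = 7/9 - 1/9*8610 = 7/9 - 2870/3 = -8603/9 ≈ -955.89)
U + v = -8603/9 + 6220 = 47377/9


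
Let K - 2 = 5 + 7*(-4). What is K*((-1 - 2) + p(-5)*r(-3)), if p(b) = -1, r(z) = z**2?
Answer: 252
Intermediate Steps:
K = -21 (K = 2 + (5 + 7*(-4)) = 2 + (5 - 28) = 2 - 23 = -21)
K*((-1 - 2) + p(-5)*r(-3)) = -21*((-1 - 2) - 1*(-3)**2) = -21*(-3 - 1*9) = -21*(-3 - 9) = -21*(-12) = 252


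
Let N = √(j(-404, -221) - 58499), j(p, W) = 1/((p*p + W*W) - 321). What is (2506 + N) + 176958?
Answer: 179464 + I*√655658747217642/105868 ≈ 1.7946e+5 + 241.87*I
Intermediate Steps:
j(p, W) = 1/(-321 + W² + p²) (j(p, W) = 1/((p² + W²) - 321) = 1/((W² + p²) - 321) = 1/(-321 + W² + p²))
N = I*√655658747217642/105868 (N = √(1/(-321 + (-221)² + (-404)²) - 58499) = √(1/(-321 + 48841 + 163216) - 58499) = √(1/211736 - 58499) = √(-12386344263/211736) = I*√655658747217642/105868 ≈ 241.87*I)
(2506 + N) + 176958 = (2506 + I*√655658747217642/105868) + 176958 = 179464 + I*√655658747217642/105868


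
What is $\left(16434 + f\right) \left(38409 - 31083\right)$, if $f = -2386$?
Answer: $102915648$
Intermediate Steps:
$\left(16434 + f\right) \left(38409 - 31083\right) = \left(16434 - 2386\right) \left(38409 - 31083\right) = 14048 \cdot 7326 = 102915648$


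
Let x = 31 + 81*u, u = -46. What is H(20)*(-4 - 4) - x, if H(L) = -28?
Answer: 3919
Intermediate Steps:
x = -3695 (x = 31 + 81*(-46) = 31 - 3726 = -3695)
H(20)*(-4 - 4) - x = -28*(-4 - 4) - 1*(-3695) = -28*(-8) + 3695 = 224 + 3695 = 3919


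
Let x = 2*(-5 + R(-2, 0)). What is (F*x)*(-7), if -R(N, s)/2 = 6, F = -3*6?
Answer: -4284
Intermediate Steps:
F = -18
R(N, s) = -12 (R(N, s) = -2*6 = -12)
x = -34 (x = 2*(-5 - 12) = 2*(-17) = -34)
(F*x)*(-7) = -18*(-34)*(-7) = 612*(-7) = -4284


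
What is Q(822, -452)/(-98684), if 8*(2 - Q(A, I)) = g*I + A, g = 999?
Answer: -225371/394736 ≈ -0.57094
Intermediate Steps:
Q(A, I) = 2 - 999*I/8 - A/8 (Q(A, I) = 2 - (999*I + A)/8 = 2 - (A + 999*I)/8 = 2 + (-999*I/8 - A/8) = 2 - 999*I/8 - A/8)
Q(822, -452)/(-98684) = (2 - 999/8*(-452) - ⅛*822)/(-98684) = (2 + 112887/2 - 411/4)*(-1/98684) = (225371/4)*(-1/98684) = -225371/394736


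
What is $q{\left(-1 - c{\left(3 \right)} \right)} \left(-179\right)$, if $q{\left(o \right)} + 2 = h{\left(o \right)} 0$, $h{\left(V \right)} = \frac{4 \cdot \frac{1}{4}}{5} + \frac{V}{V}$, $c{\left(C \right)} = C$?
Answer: $358$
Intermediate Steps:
$h{\left(V \right)} = \frac{6}{5}$ ($h{\left(V \right)} = 4 \cdot \frac{1}{4} \cdot \frac{1}{5} + 1 = 1 \cdot \frac{1}{5} + 1 = \frac{1}{5} + 1 = \frac{6}{5}$)
$q{\left(o \right)} = -2$ ($q{\left(o \right)} = -2 + \frac{6}{5} \cdot 0 = -2 + 0 = -2$)
$q{\left(-1 - c{\left(3 \right)} \right)} \left(-179\right) = \left(-2\right) \left(-179\right) = 358$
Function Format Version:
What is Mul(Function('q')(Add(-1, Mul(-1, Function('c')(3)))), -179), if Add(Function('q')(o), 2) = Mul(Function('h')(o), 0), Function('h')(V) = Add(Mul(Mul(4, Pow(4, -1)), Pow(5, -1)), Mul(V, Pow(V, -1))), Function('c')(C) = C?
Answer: 358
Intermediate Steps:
Function('h')(V) = Rational(6, 5) (Function('h')(V) = Add(Mul(Mul(4, Rational(1, 4)), Rational(1, 5)), 1) = Add(Mul(1, Rational(1, 5)), 1) = Add(Rational(1, 5), 1) = Rational(6, 5))
Function('q')(o) = -2 (Function('q')(o) = Add(-2, Mul(Rational(6, 5), 0)) = Add(-2, 0) = -2)
Mul(Function('q')(Add(-1, Mul(-1, Function('c')(3)))), -179) = Mul(-2, -179) = 358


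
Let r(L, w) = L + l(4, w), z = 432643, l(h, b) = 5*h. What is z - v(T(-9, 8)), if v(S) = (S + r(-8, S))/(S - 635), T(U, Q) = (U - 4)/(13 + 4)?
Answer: 4676005735/10808 ≈ 4.3264e+5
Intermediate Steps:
T(U, Q) = -4/17 + U/17 (T(U, Q) = (-4 + U)/17 = (-4 + U)*(1/17) = -4/17 + U/17)
r(L, w) = 20 + L (r(L, w) = L + 5*4 = L + 20 = 20 + L)
v(S) = (12 + S)/(-635 + S) (v(S) = (S + (20 - 8))/(S - 635) = (S + 12)/(-635 + S) = (12 + S)/(-635 + S))
z - v(T(-9, 8)) = 432643 - (12 + (-4/17 + (1/17)*(-9)))/(-635 + (-4/17 + (1/17)*(-9))) = 432643 - (12 + (-4/17 - 9/17))/(-635 + (-4/17 - 9/17)) = 432643 - (12 - 13/17)/(-635 - 13/17) = 432643 - 191/((-10808/17)*17) = 432643 - (-17)*191/(10808*17) = 432643 - 1*(-191/10808) = 432643 + 191/10808 = 4676005735/10808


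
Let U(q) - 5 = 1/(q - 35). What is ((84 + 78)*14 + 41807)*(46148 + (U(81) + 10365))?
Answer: 114587463175/46 ≈ 2.4910e+9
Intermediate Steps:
U(q) = 5 + 1/(-35 + q) (U(q) = 5 + 1/(q - 35) = 5 + 1/(-35 + q))
((84 + 78)*14 + 41807)*(46148 + (U(81) + 10365)) = ((84 + 78)*14 + 41807)*(46148 + ((-174 + 5*81)/(-35 + 81) + 10365)) = (162*14 + 41807)*(46148 + ((-174 + 405)/46 + 10365)) = (2268 + 41807)*(46148 + ((1/46)*231 + 10365)) = 44075*(46148 + (231/46 + 10365)) = 44075*(46148 + 477021/46) = 44075*(2599829/46) = 114587463175/46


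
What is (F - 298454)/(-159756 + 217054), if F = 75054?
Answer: -111700/28649 ≈ -3.8989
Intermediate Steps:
(F - 298454)/(-159756 + 217054) = (75054 - 298454)/(-159756 + 217054) = -223400/57298 = -223400*1/57298 = -111700/28649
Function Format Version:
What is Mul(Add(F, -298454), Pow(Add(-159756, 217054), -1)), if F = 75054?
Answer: Rational(-111700, 28649) ≈ -3.8989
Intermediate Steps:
Mul(Add(F, -298454), Pow(Add(-159756, 217054), -1)) = Mul(Add(75054, -298454), Pow(Add(-159756, 217054), -1)) = Mul(-223400, Pow(57298, -1)) = Mul(-223400, Rational(1, 57298)) = Rational(-111700, 28649)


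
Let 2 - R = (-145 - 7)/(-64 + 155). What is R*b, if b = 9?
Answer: 3006/91 ≈ 33.033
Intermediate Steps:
R = 334/91 (R = 2 - (-145 - 7)/(-64 + 155) = 2 - (-152)/91 = 2 - 1*(-152/91) = 2 + 152/91 = 334/91 ≈ 3.6703)
R*b = (334/91)*9 = 3006/91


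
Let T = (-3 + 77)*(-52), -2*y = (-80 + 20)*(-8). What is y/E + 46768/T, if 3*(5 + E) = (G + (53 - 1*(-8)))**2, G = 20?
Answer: -173938/14183 ≈ -12.264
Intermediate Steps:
y = -240 (y = -(-80 + 20)*(-8)/2 = -(-30)*(-8) = -1/2*480 = -240)
T = -3848 (T = 74*(-52) = -3848)
E = 2182 (E = -5 + (20 + (53 - 1*(-8)))**2/3 = -5 + (20 + (53 + 8))**2/3 = -5 + (20 + 61)**2/3 = -5 + (1/3)*81**2 = -5 + (1/3)*6561 = -5 + 2187 = 2182)
y/E + 46768/T = -240/2182 + 46768/(-3848) = -240*1/2182 + 46768*(-1/3848) = -120/1091 - 158/13 = -173938/14183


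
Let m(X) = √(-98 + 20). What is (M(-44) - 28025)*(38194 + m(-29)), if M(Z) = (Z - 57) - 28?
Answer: -1075313876 - 28154*I*√78 ≈ -1.0753e+9 - 2.4865e+5*I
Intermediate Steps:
m(X) = I*√78 (m(X) = √(-78) = I*√78)
M(Z) = -85 + Z (M(Z) = (-57 + Z) - 28 = -85 + Z)
(M(-44) - 28025)*(38194 + m(-29)) = ((-85 - 44) - 28025)*(38194 + I*√78) = (-129 - 28025)*(38194 + I*√78) = -28154*(38194 + I*√78) = -1075313876 - 28154*I*√78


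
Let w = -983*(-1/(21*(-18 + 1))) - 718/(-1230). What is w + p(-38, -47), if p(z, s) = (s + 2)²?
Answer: 148040831/73185 ≈ 2022.8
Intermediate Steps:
p(z, s) = (2 + s)²
w = -158794/73185 (w = -983/((-17*(-21))) - 718*(-1/1230) = -983/357 + 359/615 = -158794/73185 ≈ -2.1698)
w + p(-38, -47) = -158794/73185 + (2 - 47)² = -158794/73185 + (-45)² = -158794/73185 + 2025 = 148040831/73185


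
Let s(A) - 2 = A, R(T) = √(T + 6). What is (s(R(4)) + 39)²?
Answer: (41 + √10)² ≈ 1950.3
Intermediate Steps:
R(T) = √(6 + T)
s(A) = 2 + A
(s(R(4)) + 39)² = ((2 + √(6 + 4)) + 39)² = ((2 + √10) + 39)² = (41 + √10)²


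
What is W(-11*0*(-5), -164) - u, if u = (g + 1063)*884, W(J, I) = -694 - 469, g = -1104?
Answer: 35081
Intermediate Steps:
W(J, I) = -1163
u = -36244 (u = (-1104 + 1063)*884 = -41*884 = -36244)
W(-11*0*(-5), -164) - u = -1163 - 1*(-36244) = -1163 + 36244 = 35081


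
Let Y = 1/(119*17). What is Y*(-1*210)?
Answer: -30/289 ≈ -0.10381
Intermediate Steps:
Y = 1/2023 ≈ 0.00049432
Y*(-1*210) = (-1*210)/2023 = (1/2023)*(-210) = -30/289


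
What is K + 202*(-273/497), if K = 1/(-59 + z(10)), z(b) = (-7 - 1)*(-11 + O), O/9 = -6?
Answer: -3631687/32731 ≈ -110.96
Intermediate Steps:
O = -54 (O = 9*(-6) = -54)
z(b) = 520 (z(b) = (-7 - 1)*(-11 - 54) = -8*(-65) = 520)
K = 1/461 (K = 1/(-59 + 520) = 1/461 ≈ 0.0021692)
K + 202*(-273/497) = 1/461 + 202*(-273/497) = 1/461 + 202*(-273*1/497) = 1/461 + 202*(-39/71) = 1/461 - 7878/71 = -3631687/32731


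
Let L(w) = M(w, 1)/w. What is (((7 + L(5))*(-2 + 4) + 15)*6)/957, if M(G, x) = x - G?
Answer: 274/1595 ≈ 0.17179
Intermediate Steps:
L(w) = (1 - w)/w
(((7 + L(5))*(-2 + 4) + 15)*6)/957 = (((7 + (1 - 1*5)/5)*(-2 + 4) + 15)*6)/957 = (((7 + (1 - 5)/5)*2 + 15)*6)*(1/957) = (((7 + (1/5)*(-4))*2 + 15)*6)*(1/957) = (((7 - 4/5)*2 + 15)*6)*(1/957) = (((31/5)*2 + 15)*6)*(1/957) = ((62/5 + 15)*6)*(1/957) = ((137/5)*6)*(1/957) = (822/5)*(1/957) = 274/1595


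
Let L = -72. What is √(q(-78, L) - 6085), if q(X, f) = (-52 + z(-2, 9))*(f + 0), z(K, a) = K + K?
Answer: I*√2053 ≈ 45.31*I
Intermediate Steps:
z(K, a) = 2*K
q(X, f) = -56*f (q(X, f) = (-52 + 2*(-2))*(f + 0) = (-52 - 4)*f = -56*f)
√(q(-78, L) - 6085) = √(-56*(-72) - 6085) = √(4032 - 6085) = √(-2053) = I*√2053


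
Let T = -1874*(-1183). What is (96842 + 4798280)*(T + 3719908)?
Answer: 29061605045700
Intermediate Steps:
T = 2216942
(96842 + 4798280)*(T + 3719908) = (96842 + 4798280)*(2216942 + 3719908) = 4895122*5936850 = 29061605045700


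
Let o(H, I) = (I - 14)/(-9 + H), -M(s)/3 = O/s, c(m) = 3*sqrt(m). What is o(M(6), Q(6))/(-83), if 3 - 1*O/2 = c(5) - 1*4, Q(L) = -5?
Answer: -304/17513 - 57*sqrt(5)/17513 ≈ -0.024636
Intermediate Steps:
O = 14 - 6*sqrt(5) (O = 6 - 2*(3*sqrt(5) - 1*4) = 6 - 2*(3*sqrt(5) - 4) = 6 - 2*(-4 + 3*sqrt(5)) = 6 + (8 - 6*sqrt(5)) = 14 - 6*sqrt(5) ≈ 0.58359)
M(s) = -3*(14 - 6*sqrt(5))/s
o(H, I) = (-14 + I)/(-9 + H)
o(M(6), Q(6))/(-83) = ((-14 - 5)/(-9 + 6*(-7 + 3*sqrt(5))/6))/(-83) = (-19/(-9 + 6*(1/6)*(-7 + 3*sqrt(5))))*(-1/83) = (-19/(-9 + (-7 + 3*sqrt(5))))*(-1/83) = (-19/(-16 + 3*sqrt(5)))*(-1/83) = -19/(-16 + 3*sqrt(5))*(-1/83) = 19/(83*(-16 + 3*sqrt(5)))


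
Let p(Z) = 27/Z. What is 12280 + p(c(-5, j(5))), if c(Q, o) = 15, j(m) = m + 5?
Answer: 61409/5 ≈ 12282.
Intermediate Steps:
j(m) = 5 + m
12280 + p(c(-5, j(5))) = 12280 + 27/15 = 12280 + 27*(1/15) = 12280 + 9/5 = 61409/5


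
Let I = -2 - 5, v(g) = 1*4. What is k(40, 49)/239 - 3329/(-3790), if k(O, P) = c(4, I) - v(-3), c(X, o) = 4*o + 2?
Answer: 681931/905810 ≈ 0.75284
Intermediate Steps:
v(g) = 4
I = -7
c(X, o) = 2 + 4*o
k(O, P) = -30 (k(O, P) = (2 + 4*(-7)) - 1*4 = (2 - 28) - 4 = -26 - 4 = -30)
k(40, 49)/239 - 3329/(-3790) = -30/239 - 3329/(-3790) = -30*1/239 - 3329*(-1/3790) = -30/239 + 3329/3790 = 681931/905810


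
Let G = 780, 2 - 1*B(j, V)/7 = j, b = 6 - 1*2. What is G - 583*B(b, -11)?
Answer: 8942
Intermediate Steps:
b = 4 (b = 6 - 2 = 4)
B(j, V) = 14 - 7*j
G - 583*B(b, -11) = 780 - 583*(14 - 7*4) = 780 - 583*(14 - 28) = 780 - 583*(-14) = 780 + 8162 = 8942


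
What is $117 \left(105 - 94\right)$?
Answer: $1287$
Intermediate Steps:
$117 \left(105 - 94\right) = 117 \cdot 11 = 1287$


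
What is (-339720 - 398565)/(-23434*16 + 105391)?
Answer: 246095/89851 ≈ 2.7389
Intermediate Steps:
(-339720 - 398565)/(-23434*16 + 105391) = -738285/(-374944 + 105391) = -738285/(-269553) = -738285*(-1/269553) = 246095/89851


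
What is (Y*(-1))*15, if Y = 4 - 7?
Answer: 45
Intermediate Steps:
Y = -3
(Y*(-1))*15 = -3*(-1)*15 = 3*15 = 45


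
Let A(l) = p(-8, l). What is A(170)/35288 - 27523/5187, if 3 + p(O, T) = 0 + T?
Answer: -970365395/183038856 ≈ -5.3014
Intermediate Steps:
p(O, T) = -3 + T (p(O, T) = -3 + (0 + T) = -3 + T)
A(l) = -3 + l
A(170)/35288 - 27523/5187 = (-3 + 170)/35288 - 27523/5187 = 167*(1/35288) - 27523*1/5187 = 167/35288 - 27523/5187 = -970365395/183038856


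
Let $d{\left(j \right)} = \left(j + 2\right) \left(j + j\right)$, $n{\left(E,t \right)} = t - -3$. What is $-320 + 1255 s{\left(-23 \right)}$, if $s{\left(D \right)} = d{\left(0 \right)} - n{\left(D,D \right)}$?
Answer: $24780$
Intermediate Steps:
$n{\left(E,t \right)} = 3 + t$ ($n{\left(E,t \right)} = t + 3 = 3 + t$)
$d{\left(j \right)} = 2 j \left(2 + j\right)$ ($d{\left(j \right)} = \left(2 + j\right) 2 j = 2 j \left(2 + j\right)$)
$s{\left(D \right)} = -3 - D$ ($s{\left(D \right)} = 2 \cdot 0 \left(2 + 0\right) - \left(3 + D\right) = 2 \cdot 0 \cdot 2 - \left(3 + D\right) = 0 - \left(3 + D\right) = -3 - D$)
$-320 + 1255 s{\left(-23 \right)} = -320 + 1255 \left(-3 - -23\right) = -320 + 1255 \left(-3 + 23\right) = -320 + 1255 \cdot 20 = -320 + 25100 = 24780$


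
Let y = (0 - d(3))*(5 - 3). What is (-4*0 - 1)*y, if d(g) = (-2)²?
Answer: 8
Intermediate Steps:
d(g) = 4
y = -8 (y = (0 - 1*4)*(5 - 3) = (0 - 4)*2 = -4*2 = -8)
(-4*0 - 1)*y = (-4*0 - 1)*(-8) = (0 - 1)*(-8) = -1*(-8) = 8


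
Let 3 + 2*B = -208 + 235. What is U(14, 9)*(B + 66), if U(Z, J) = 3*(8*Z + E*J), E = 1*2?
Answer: 30420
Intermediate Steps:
E = 2
U(Z, J) = 6*J + 24*Z (U(Z, J) = 3*(8*Z + 2*J) = 3*(2*J + 8*Z) = 6*J + 24*Z)
B = 12 (B = -3/2 + (-208 + 235)/2 = -3/2 + (½)*27 = -3/2 + 27/2 = 12)
U(14, 9)*(B + 66) = (6*9 + 24*14)*(12 + 66) = (54 + 336)*78 = 390*78 = 30420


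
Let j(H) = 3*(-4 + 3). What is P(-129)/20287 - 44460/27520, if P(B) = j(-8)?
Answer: -45102129/27914912 ≈ -1.6157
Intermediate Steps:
j(H) = -3 (j(H) = 3*(-1) = -3)
P(B) = -3
P(-129)/20287 - 44460/27520 = -3/20287 - 44460/27520 = -3*1/20287 - 44460*1/27520 = -3/20287 - 2223/1376 = -45102129/27914912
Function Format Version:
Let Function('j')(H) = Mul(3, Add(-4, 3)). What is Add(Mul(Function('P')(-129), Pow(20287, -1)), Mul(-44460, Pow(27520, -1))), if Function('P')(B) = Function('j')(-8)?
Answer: Rational(-45102129, 27914912) ≈ -1.6157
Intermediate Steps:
Function('j')(H) = -3 (Function('j')(H) = Mul(3, -1) = -3)
Function('P')(B) = -3
Add(Mul(Function('P')(-129), Pow(20287, -1)), Mul(-44460, Pow(27520, -1))) = Add(Mul(-3, Pow(20287, -1)), Mul(-44460, Pow(27520, -1))) = Add(Mul(-3, Rational(1, 20287)), Mul(-44460, Rational(1, 27520))) = Add(Rational(-3, 20287), Rational(-2223, 1376)) = Rational(-45102129, 27914912)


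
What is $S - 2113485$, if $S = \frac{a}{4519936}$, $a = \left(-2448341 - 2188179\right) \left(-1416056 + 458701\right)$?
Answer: $- \frac{639252666545}{564992} \approx -1.1314 \cdot 10^{6}$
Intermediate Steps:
$a = 4438795604600$ ($a = \left(-4636520\right) \left(-957355\right) = 4438795604600$)
$S = \frac{554849450575}{564992}$ ($S = \frac{4438795604600}{4519936} = 4438795604600 \cdot \frac{1}{4519936} = \frac{554849450575}{564992} \approx 9.8205 \cdot 10^{5}$)
$S - 2113485 = \frac{554849450575}{564992} - 2113485 = - \frac{639252666545}{564992}$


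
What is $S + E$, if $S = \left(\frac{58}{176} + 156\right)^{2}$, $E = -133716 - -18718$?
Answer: $- \frac{701289463}{7744} \approx -90559.0$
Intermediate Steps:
$E = -114998$ ($E = -133716 + 18718 = -114998$)
$S = \frac{189255049}{7744}$ ($S = \left(58 \cdot \frac{1}{176} + 156\right)^{2} = \left(\frac{29}{88} + 156\right)^{2} = \left(\frac{13757}{88}\right)^{2} = \frac{189255049}{7744} \approx 24439.0$)
$S + E = \frac{189255049}{7744} - 114998 = - \frac{701289463}{7744}$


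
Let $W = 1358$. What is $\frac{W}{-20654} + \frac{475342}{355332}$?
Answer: $\frac{2333793203}{1834756782} \approx 1.272$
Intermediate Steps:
$\frac{W}{-20654} + \frac{475342}{355332} = \frac{1358}{-20654} + \frac{475342}{355332} = 1358 \left(- \frac{1}{20654}\right) + 475342 \cdot \frac{1}{355332} = - \frac{679}{10327} + \frac{237671}{177666} = \frac{2333793203}{1834756782}$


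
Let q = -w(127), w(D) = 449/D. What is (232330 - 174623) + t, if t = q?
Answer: 7328340/127 ≈ 57703.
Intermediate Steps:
q = -449/127 ≈ -3.5354
t = -449/127 ≈ -3.5354
(232330 - 174623) + t = (232330 - 174623) - 449/127 = 57707 - 449/127 = 7328340/127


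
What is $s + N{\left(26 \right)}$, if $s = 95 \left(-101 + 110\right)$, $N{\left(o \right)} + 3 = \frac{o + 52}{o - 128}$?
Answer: $\frac{14471}{17} \approx 851.24$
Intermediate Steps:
$N{\left(o \right)} = -3 + \frac{52 + o}{-128 + o}$ ($N{\left(o \right)} = -3 + \frac{o + 52}{o - 128} = -3 + \frac{52 + o}{o - 128} = -3 + \frac{52 + o}{-128 + o}$)
$s = 855$ ($s = 95 \cdot 9 = 855$)
$s + N{\left(26 \right)} = 855 + \frac{2 \left(218 - 26\right)}{-128 + 26} = 855 + \frac{2 \left(218 - 26\right)}{-102} = 855 + 2 \left(- \frac{1}{102}\right) 192 = 855 - \frac{64}{17} = \frac{14471}{17}$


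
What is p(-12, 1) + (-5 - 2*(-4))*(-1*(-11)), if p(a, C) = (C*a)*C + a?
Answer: 9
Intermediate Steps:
p(a, C) = a + a*C² (p(a, C) = a*C² + a = a + a*C²)
p(-12, 1) + (-5 - 2*(-4))*(-1*(-11)) = -12*(1 + 1²) + (-5 - 2*(-4))*(-1*(-11)) = -12*(1 + 1) + (-5 + 8)*11 = -12*2 + 3*11 = -24 + 33 = 9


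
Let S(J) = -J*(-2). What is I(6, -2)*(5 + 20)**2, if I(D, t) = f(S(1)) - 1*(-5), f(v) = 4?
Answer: 5625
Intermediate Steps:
S(J) = 2*J
I(D, t) = 9 (I(D, t) = 4 - 1*(-5) = 4 + 5 = 9)
I(6, -2)*(5 + 20)**2 = 9*(5 + 20)**2 = 9*25**2 = 9*625 = 5625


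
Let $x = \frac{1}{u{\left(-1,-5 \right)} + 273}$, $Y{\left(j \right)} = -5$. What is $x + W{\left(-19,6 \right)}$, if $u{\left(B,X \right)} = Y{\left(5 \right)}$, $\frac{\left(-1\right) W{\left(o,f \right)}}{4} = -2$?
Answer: $\frac{2145}{268} \approx 8.0037$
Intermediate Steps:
$W{\left(o,f \right)} = 8$ ($W{\left(o,f \right)} = \left(-4\right) \left(-2\right) = 8$)
$u{\left(B,X \right)} = -5$
$x = \frac{1}{268}$ ($x = \frac{1}{-5 + 273} = \frac{1}{268} \approx 0.0037313$)
$x + W{\left(-19,6 \right)} = \frac{1}{268} + 8 = \frac{2145}{268}$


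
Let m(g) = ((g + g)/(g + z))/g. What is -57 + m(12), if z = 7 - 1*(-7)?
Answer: -740/13 ≈ -56.923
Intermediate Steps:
z = 14 (z = 7 + 7 = 14)
m(g) = 2/(14 + g) (m(g) = ((g + g)/(g + 14))/g = ((2*g)/(14 + g))/g = (2*g/(14 + g))/g = 2/(14 + g))
-57 + m(12) = -57 + 2/(14 + 12) = -57 + 2/26 = -57 + 2*(1/26) = -57 + 1/13 = -740/13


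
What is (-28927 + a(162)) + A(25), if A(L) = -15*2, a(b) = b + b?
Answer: -28633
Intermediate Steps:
a(b) = 2*b
A(L) = -30
(-28927 + a(162)) + A(25) = (-28927 + 2*162) - 30 = (-28927 + 324) - 30 = -28603 - 30 = -28633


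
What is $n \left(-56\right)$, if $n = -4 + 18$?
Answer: $-784$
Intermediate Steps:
$n = 14$
$n \left(-56\right) = 14 \left(-56\right) = -784$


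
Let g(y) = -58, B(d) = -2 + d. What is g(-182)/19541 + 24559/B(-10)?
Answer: -479908115/234492 ≈ -2046.6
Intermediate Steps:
g(-182)/19541 + 24559/B(-10) = -58/19541 + 24559/(-2 - 10) = -58*1/19541 + 24559/(-12) = -58/19541 + 24559*(-1/12) = -58/19541 - 24559/12 = -479908115/234492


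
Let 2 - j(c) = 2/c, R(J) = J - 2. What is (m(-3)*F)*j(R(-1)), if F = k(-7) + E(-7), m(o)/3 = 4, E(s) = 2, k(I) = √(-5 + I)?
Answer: 64 + 64*I*√3 ≈ 64.0 + 110.85*I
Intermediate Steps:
R(J) = -2 + J
m(o) = 12 (m(o) = 3*4 = 12)
j(c) = 2 - 2/c
F = 2 + 2*I*√3 (F = √(-5 - 7) + 2 = √(-12) + 2 = 2*I*√3 + 2 = 2 + 2*I*√3 ≈ 2.0 + 3.4641*I)
(m(-3)*F)*j(R(-1)) = (12*(2 + 2*I*√3))*(2 - 2/(-2 - 1)) = (24 + 24*I*√3)*(2 - 2/(-3)) = (24 + 24*I*√3)*(2 - 2*(-⅓)) = (24 + 24*I*√3)*(2 + ⅔) = (24 + 24*I*√3)*(8/3) = 64 + 64*I*√3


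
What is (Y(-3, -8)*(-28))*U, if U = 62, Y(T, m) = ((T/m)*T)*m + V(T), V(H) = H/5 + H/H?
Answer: -81592/5 ≈ -16318.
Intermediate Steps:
V(H) = 1 + H/5 (V(H) = H*(⅕) + 1 = H/5 + 1 = 1 + H/5)
Y(T, m) = 1 + T² + T/5 (Y(T, m) = ((T/m)*T)*m + (1 + T/5) = (T²/m)*m + (1 + T/5) = T² + (1 + T/5) = 1 + T² + T/5)
(Y(-3, -8)*(-28))*U = ((1 + (-3)² + (⅕)*(-3))*(-28))*62 = ((1 + 9 - ⅗)*(-28))*62 = ((47/5)*(-28))*62 = -1316/5*62 = -81592/5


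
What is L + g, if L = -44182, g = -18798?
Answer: -62980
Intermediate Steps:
L + g = -44182 - 18798 = -62980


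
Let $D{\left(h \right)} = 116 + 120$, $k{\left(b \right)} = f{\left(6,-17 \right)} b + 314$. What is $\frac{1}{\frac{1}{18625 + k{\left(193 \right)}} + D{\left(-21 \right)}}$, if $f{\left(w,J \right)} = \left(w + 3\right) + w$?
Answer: $\frac{21834}{5152825} \approx 0.0042373$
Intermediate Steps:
$f{\left(w,J \right)} = 3 + 2 w$ ($f{\left(w,J \right)} = \left(3 + w\right) + w = 3 + 2 w$)
$k{\left(b \right)} = 314 + 15 b$ ($k{\left(b \right)} = \left(3 + 2 \cdot 6\right) b + 314 = \left(3 + 12\right) b + 314 = 15 b + 314 = 314 + 15 b$)
$D{\left(h \right)} = 236$
$\frac{1}{\frac{1}{18625 + k{\left(193 \right)}} + D{\left(-21 \right)}} = \frac{1}{\frac{1}{18625 + \left(314 + 15 \cdot 193\right)} + 236} = \frac{1}{\frac{1}{18625 + \left(314 + 2895\right)} + 236} = \frac{1}{\frac{1}{18625 + 3209} + 236} = \frac{1}{\frac{1}{21834} + 236} = \frac{1}{\frac{5152825}{21834}} = \frac{21834}{5152825}$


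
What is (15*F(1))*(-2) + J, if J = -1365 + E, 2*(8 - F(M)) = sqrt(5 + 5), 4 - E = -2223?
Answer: 622 + 15*sqrt(10) ≈ 669.43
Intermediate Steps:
E = 2227 (E = 4 - 1*(-2223) = 4 + 2223 = 2227)
F(M) = 8 - sqrt(10)/2 (F(M) = 8 - sqrt(5 + 5)/2 = 8 - sqrt(10)/2)
J = 862 (J = -1365 + 2227 = 862)
(15*F(1))*(-2) + J = (15*(8 - sqrt(10)/2))*(-2) + 862 = (120 - 15*sqrt(10)/2)*(-2) + 862 = (-240 + 15*sqrt(10)) + 862 = 622 + 15*sqrt(10)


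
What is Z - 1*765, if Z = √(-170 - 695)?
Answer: -765 + I*√865 ≈ -765.0 + 29.411*I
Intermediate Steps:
Z = I*√865 (Z = √(-865) = I*√865 ≈ 29.411*I)
Z - 1*765 = I*√865 - 1*765 = I*√865 - 765 = -765 + I*√865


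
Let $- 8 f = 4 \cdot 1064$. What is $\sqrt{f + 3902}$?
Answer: $\sqrt{3370} \approx 58.052$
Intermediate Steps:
$f = -532$ ($f = - \frac{4 \cdot 1064}{8} = \left(- \frac{1}{8}\right) 4256 = -532$)
$\sqrt{f + 3902} = \sqrt{-532 + 3902} = \sqrt{3370}$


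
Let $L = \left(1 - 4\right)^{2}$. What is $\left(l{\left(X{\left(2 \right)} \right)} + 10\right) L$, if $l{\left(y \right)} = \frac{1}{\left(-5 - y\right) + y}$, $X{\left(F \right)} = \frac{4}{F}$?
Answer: $\frac{441}{5} \approx 88.2$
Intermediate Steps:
$L = 9$ ($L = \left(-3\right)^{2} = 9$)
$l{\left(y \right)} = - \frac{1}{5}$ ($l{\left(y \right)} = \frac{1}{-5} = - \frac{1}{5}$)
$\left(l{\left(X{\left(2 \right)} \right)} + 10\right) L = \left(- \frac{1}{5} + 10\right) 9 = \frac{49}{5} \cdot 9 = \frac{441}{5}$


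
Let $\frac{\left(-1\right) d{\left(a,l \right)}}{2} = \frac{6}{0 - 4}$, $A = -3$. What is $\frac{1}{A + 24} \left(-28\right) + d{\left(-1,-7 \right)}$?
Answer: $\frac{5}{3} \approx 1.6667$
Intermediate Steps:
$d{\left(a,l \right)} = 3$ ($d{\left(a,l \right)} = - 2 \frac{6}{0 - 4} = - 2 \frac{6}{-4} = - 2 \cdot 6 \left(- \frac{1}{4}\right) = \left(-2\right) \left(- \frac{3}{2}\right) = 3$)
$\frac{1}{A + 24} \left(-28\right) + d{\left(-1,-7 \right)} = \frac{1}{-3 + 24} \left(-28\right) + 3 = \frac{1}{21} \left(-28\right) + 3 = - \frac{4}{3} + 3 = \frac{5}{3}$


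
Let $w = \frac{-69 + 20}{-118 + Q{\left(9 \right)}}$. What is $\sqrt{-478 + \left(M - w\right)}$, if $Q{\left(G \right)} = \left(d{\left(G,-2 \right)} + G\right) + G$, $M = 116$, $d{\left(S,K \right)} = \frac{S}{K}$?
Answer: $\frac{2 i \sqrt{3958251}}{209} \approx 19.039 i$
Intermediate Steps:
$Q{\left(G \right)} = \frac{3 G}{2}$ ($Q{\left(G \right)} = \left(\frac{G}{-2} + G\right) + G = \left(G \left(- \frac{1}{2}\right) + G\right) + G = \left(- \frac{G}{2} + G\right) + G = \frac{G}{2} + G = \frac{3 G}{2}$)
$w = \frac{98}{209}$ ($w = \frac{-69 + 20}{-118 + \frac{3}{2} \cdot 9} = - \frac{49}{-118 + \frac{27}{2}} = - \frac{49}{- \frac{209}{2}} = \left(-49\right) \left(- \frac{2}{209}\right) = \frac{98}{209} \approx 0.4689$)
$\sqrt{-478 + \left(M - w\right)} = \sqrt{-478 + \left(116 - \frac{98}{209}\right)} = \sqrt{-478 + \frac{24146}{209}} = \sqrt{- \frac{75756}{209}} = \frac{2 i \sqrt{3958251}}{209}$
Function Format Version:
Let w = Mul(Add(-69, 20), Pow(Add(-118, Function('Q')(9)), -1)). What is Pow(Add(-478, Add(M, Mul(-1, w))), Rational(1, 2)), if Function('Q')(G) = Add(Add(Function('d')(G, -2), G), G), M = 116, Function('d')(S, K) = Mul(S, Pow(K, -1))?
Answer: Mul(Rational(2, 209), I, Pow(3958251, Rational(1, 2))) ≈ Mul(19.039, I)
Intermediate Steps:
Function('Q')(G) = Mul(Rational(3, 2), G) (Function('Q')(G) = Add(Add(Mul(G, Pow(-2, -1)), G), G) = Add(Add(Mul(G, Rational(-1, 2)), G), G) = Add(Add(Mul(Rational(-1, 2), G), G), G) = Add(Mul(Rational(1, 2), G), G) = Mul(Rational(3, 2), G))
w = Rational(98, 209) (w = Mul(Add(-69, 20), Pow(Add(-118, Mul(Rational(3, 2), 9)), -1)) = Mul(-49, Pow(Add(-118, Rational(27, 2)), -1)) = Mul(-49, Pow(Rational(-209, 2), -1)) = Mul(-49, Rational(-2, 209)) = Rational(98, 209) ≈ 0.46890)
Pow(Add(-478, Add(M, Mul(-1, w))), Rational(1, 2)) = Pow(Add(-478, Add(116, Mul(-1, Rational(98, 209)))), Rational(1, 2)) = Pow(Add(-478, Add(116, Rational(-98, 209))), Rational(1, 2)) = Pow(Add(-478, Rational(24146, 209)), Rational(1, 2)) = Pow(Rational(-75756, 209), Rational(1, 2)) = Mul(Rational(2, 209), I, Pow(3958251, Rational(1, 2)))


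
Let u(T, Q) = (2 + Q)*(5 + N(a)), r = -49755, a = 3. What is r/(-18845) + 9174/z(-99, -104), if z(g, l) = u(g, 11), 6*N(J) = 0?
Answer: 35223621/244985 ≈ 143.78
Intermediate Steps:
N(J) = 0 (N(J) = (⅙)*0 = 0)
u(T, Q) = 10 + 5*Q (u(T, Q) = (2 + Q)*(5 + 0) = (2 + Q)*5 = 10 + 5*Q)
z(g, l) = 65 (z(g, l) = 10 + 5*11 = 10 + 55 = 65)
r/(-18845) + 9174/z(-99, -104) = -49755/(-18845) + 9174/65 = -49755*(-1/18845) + 9174*(1/65) = 9951/3769 + 9174/65 = 35223621/244985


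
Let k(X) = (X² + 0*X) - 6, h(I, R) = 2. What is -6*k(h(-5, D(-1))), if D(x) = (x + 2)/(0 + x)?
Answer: 12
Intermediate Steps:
D(x) = (2 + x)/x
k(X) = -6 + X² (k(X) = (X² + 0) - 6 = X² - 6 = -6 + X²)
-6*k(h(-5, D(-1))) = -6*(-6 + 2²) = -6*(-6 + 4) = -6*(-2) = 12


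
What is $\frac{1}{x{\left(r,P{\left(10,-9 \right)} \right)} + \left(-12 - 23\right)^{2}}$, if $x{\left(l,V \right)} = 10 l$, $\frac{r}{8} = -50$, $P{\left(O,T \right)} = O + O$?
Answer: $- \frac{1}{2775} \approx -0.00036036$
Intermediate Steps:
$P{\left(O,T \right)} = 2 O$
$r = -400$ ($r = 8 \left(-50\right) = -400$)
$\frac{1}{x{\left(r,P{\left(10,-9 \right)} \right)} + \left(-12 - 23\right)^{2}} = \frac{1}{10 \left(-400\right) + \left(-12 - 23\right)^{2}} = \frac{1}{-4000 + \left(-35\right)^{2}} = \frac{1}{-4000 + 1225} = \frac{1}{-2775} = - \frac{1}{2775}$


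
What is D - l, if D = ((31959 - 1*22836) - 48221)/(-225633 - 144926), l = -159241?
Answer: 59008224817/370559 ≈ 1.5924e+5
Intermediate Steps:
D = 39098/370559 (D = ((31959 - 22836) - 48221)/(-370559) = (9123 - 48221)*(-1/370559) = -39098*(-1/370559) = 39098/370559 ≈ 0.10551)
D - l = 39098/370559 - 1*(-159241) = 39098/370559 + 159241 = 59008224817/370559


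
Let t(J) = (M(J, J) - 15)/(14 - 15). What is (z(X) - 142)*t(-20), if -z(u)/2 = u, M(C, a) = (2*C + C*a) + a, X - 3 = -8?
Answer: 42900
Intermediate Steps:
X = -5 (X = 3 - 8 = -5)
M(C, a) = a + 2*C + C*a
t(J) = 15 - J² - 3*J (t(J) = ((J + 2*J + J*J) - 15)/(14 - 15) = ((J + 2*J + J²) - 15)/(-1) = ((J² + 3*J) - 15)*(-1) = (-15 + J² + 3*J)*(-1) = 15 - J² - 3*J)
z(u) = -2*u
(z(X) - 142)*t(-20) = (-2*(-5) - 142)*(15 - 1*(-20)² - 3*(-20)) = (10 - 142)*(15 - 1*400 + 60) = -132*(15 - 400 + 60) = -132*(-325) = 42900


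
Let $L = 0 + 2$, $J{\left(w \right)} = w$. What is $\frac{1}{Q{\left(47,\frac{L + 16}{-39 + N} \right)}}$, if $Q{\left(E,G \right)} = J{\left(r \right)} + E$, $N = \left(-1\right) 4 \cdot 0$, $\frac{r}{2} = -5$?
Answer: $\frac{1}{37} \approx 0.027027$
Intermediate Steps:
$r = -10$ ($r = 2 \left(-5\right) = -10$)
$N = 0$ ($N = \left(-4\right) 0 = 0$)
$L = 2$
$Q{\left(E,G \right)} = -10 + E$
$\frac{1}{Q{\left(47,\frac{L + 16}{-39 + N} \right)}} = \frac{1}{-10 + 47} = \frac{1}{37}$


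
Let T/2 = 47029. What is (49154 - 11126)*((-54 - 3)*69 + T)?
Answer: 3427273500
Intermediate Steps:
T = 94058 (T = 2*47029 = 94058)
(49154 - 11126)*((-54 - 3)*69 + T) = (49154 - 11126)*((-54 - 3)*69 + 94058) = 38028*(-57*69 + 94058) = 38028*(-3933 + 94058) = 38028*90125 = 3427273500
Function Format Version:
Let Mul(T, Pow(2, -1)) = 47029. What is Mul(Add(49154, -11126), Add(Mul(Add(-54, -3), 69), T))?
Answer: 3427273500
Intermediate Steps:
T = 94058 (T = Mul(2, 47029) = 94058)
Mul(Add(49154, -11126), Add(Mul(Add(-54, -3), 69), T)) = Mul(Add(49154, -11126), Add(Mul(Add(-54, -3), 69), 94058)) = Mul(38028, Add(Mul(-57, 69), 94058)) = Mul(38028, Add(-3933, 94058)) = Mul(38028, 90125) = 3427273500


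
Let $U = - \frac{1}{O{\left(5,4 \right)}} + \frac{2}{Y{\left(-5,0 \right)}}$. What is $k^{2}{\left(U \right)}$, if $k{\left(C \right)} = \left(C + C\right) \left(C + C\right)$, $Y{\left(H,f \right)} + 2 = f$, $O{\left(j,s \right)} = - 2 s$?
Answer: $\frac{2401}{256} \approx 9.3789$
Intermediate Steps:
$Y{\left(H,f \right)} = -2 + f$
$U = - \frac{7}{8}$ ($U = - \frac{1}{\left(-2\right) 4} + \frac{2}{-2 + 0} = - \frac{1}{-8} + \frac{2}{-2} = \left(-1\right) \left(- \frac{1}{8}\right) + 2 \left(- \frac{1}{2}\right) = \frac{1}{8} - 1 = - \frac{7}{8} \approx -0.875$)
$k{\left(C \right)} = 4 C^{2}$ ($k{\left(C \right)} = 2 C 2 C = 4 C^{2}$)
$k^{2}{\left(U \right)} = \left(4 \left(- \frac{7}{8}\right)^{2}\right)^{2} = \left(4 \cdot \frac{49}{64}\right)^{2} = \left(\frac{49}{16}\right)^{2} = \frac{2401}{256}$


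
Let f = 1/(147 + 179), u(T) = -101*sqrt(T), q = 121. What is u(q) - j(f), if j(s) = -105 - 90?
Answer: -916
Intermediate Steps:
f = 1/326 ≈ 0.0030675
j(s) = -195
u(q) - j(f) = -101*sqrt(121) - 1*(-195) = -101*11 + 195 = -1111 + 195 = -916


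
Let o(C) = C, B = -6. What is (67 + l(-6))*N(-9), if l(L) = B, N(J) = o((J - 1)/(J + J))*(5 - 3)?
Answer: 610/9 ≈ 67.778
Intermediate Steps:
N(J) = (-1 + J)/J (N(J) = ((J - 1)/(J + J))*(5 - 3) = ((-1 + J)/((2*J)))*2 = ((-1 + J)*(1/(2*J)))*2 = ((-1 + J)/(2*J))*2 = (-1 + J)/J)
l(L) = -6
(67 + l(-6))*N(-9) = (67 - 6)*((-1 - 9)/(-9)) = 61*(-⅑*(-10)) = 61*(10/9) = 610/9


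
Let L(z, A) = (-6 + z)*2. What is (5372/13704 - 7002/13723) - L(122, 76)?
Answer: -10913038399/47014998 ≈ -232.12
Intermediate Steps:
L(z, A) = -12 + 2*z
(5372/13704 - 7002/13723) - L(122, 76) = (5372/13704 - 7002/13723) - (-12 + 2*122) = (5372*(1/13704) - 7002*1/13723) - (-12 + 244) = (1343/3426 - 7002/13723) - 1*232 = -5558863/47014998 - 232 = -10913038399/47014998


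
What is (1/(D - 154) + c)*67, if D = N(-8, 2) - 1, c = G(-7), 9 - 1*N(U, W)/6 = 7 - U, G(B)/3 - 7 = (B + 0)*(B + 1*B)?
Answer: 4030988/191 ≈ 21105.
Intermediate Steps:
G(B) = 21 + 6*B² (G(B) = 21 + 3*((B + 0)*(B + 1*B)) = 21 + 3*(B*(B + B)) = 21 + 3*(B*(2*B)) = 21 + 3*(2*B²) = 21 + 6*B²)
N(U, W) = 12 + 6*U (N(U, W) = 54 - 6*(7 - U) = 54 + (-42 + 6*U) = 12 + 6*U)
c = 315 (c = 21 + 6*(-7)² = 21 + 6*49 = 21 + 294 = 315)
D = -37 (D = (12 + 6*(-8)) - 1 = (12 - 48) - 1 = -36 - 1 = -37)
(1/(D - 154) + c)*67 = (1/(-37 - 154) + 315)*67 = (1/(-191) + 315)*67 = (-1/191 + 315)*67 = (60164/191)*67 = 4030988/191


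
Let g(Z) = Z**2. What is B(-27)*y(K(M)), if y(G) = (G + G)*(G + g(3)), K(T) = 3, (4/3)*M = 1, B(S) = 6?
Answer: 432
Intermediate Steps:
M = 3/4 (M = (3/4)*1 = 3/4 ≈ 0.75000)
y(G) = 2*G*(9 + G) (y(G) = (G + G)*(G + 3**2) = (2*G)*(G + 9) = (2*G)*(9 + G) = 2*G*(9 + G))
B(-27)*y(K(M)) = 6*(2*3*(9 + 3)) = 6*(2*3*12) = 6*72 = 432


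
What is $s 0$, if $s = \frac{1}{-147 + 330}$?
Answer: $0$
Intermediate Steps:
$s = \frac{1}{183} \approx 0.0054645$
$s 0 = \frac{1}{183} \cdot 0 = 0$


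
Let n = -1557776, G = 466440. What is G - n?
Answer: 2024216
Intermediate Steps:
G - n = 466440 - 1*(-1557776) = 466440 + 1557776 = 2024216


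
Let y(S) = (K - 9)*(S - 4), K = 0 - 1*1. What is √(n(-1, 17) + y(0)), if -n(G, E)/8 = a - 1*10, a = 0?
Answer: 2*√30 ≈ 10.954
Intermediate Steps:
K = -1 (K = 0 - 1 = -1)
n(G, E) = 80 (n(G, E) = -8*(0 - 1*10) = -8*(0 - 10) = -8*(-10) = 80)
y(S) = 40 - 10*S (y(S) = (-1 - 9)*(S - 4) = -10*(-4 + S) = 40 - 10*S)
√(n(-1, 17) + y(0)) = √(80 + (40 - 10*0)) = √(80 + (40 + 0)) = √(80 + 40) = √120 = 2*√30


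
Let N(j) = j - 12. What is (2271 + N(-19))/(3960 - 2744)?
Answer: 35/19 ≈ 1.8421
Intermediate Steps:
N(j) = -12 + j
(2271 + N(-19))/(3960 - 2744) = (2271 + (-12 - 19))/(3960 - 2744) = (2271 - 31)/1216 = 2240*(1/1216) = 35/19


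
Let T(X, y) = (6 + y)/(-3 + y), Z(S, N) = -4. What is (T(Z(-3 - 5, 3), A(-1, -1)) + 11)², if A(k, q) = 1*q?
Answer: 1521/16 ≈ 95.063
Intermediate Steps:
A(k, q) = q
T(X, y) = (6 + y)/(-3 + y)
(T(Z(-3 - 5, 3), A(-1, -1)) + 11)² = ((6 - 1)/(-3 - 1) + 11)² = (5/(-4) + 11)² = (-¼*5 + 11)² = (-5/4 + 11)² = (39/4)² = 1521/16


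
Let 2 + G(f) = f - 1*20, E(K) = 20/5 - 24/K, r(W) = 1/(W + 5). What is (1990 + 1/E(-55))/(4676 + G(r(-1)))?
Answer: 485615/1135637 ≈ 0.42761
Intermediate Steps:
r(W) = 1/(5 + W)
E(K) = 4 - 24/K (E(K) = 20*(⅕) - 24/K = 4 - 24/K)
G(f) = -22 + f (G(f) = -2 + (f - 1*20) = -2 + (f - 20) = -2 + (-20 + f) = -22 + f)
(1990 + 1/E(-55))/(4676 + G(r(-1))) = (1990 + 1/(4 - 24/(-55)))/(4676 + (-22 + 1/(5 - 1))) = (1990 + 1/(4 - 24*(-1/55)))/(4676 + (-22 + 1/4)) = (1990 + 1/(4 + 24/55))/(4676 + (-22 + ¼)) = (1990 + 1/(244/55))/(4676 - 87/4) = (1990 + 55/244)/(18617/4) = (485615/244)*(4/18617) = 485615/1135637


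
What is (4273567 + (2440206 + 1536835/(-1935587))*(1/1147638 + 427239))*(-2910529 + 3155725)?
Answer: 94640879303465059955128455318/370225532251 ≈ 2.5563e+17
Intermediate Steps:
(4273567 + (2440206 + 1536835/(-1935587))*(1/1147638 + 427239))*(-2910529 + 3155725) = (4273567 + (2440206 + 1536835*(-1/1935587))*(1/1147638 + 427239))*245196 = (4273567 + (2440206 - 1536835/1935587)*(490315711483/1147638))*245196 = (4273567 + (4723229474087/1935587)*(490315711483/1147638))*245196 = (4273567 + 2315873620084443316841021/2221353193506)*245196 = (2315883113186146428696923/2221353193506)*245196 = 94640879303465059955128455318/370225532251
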